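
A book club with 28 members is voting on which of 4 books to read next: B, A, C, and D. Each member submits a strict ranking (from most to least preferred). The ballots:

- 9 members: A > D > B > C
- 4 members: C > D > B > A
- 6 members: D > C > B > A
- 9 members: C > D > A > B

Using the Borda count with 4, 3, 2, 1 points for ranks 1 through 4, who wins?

B: 9·2 + 4·2 + 6·2 + 9·1 = 47
A: 9·4 + 4·1 + 6·1 + 9·2 = 64
C: 9·1 + 4·4 + 6·3 + 9·4 = 79
D: 9·3 + 4·3 + 6·4 + 9·3 = 90
D has the highest Borda score (90).

D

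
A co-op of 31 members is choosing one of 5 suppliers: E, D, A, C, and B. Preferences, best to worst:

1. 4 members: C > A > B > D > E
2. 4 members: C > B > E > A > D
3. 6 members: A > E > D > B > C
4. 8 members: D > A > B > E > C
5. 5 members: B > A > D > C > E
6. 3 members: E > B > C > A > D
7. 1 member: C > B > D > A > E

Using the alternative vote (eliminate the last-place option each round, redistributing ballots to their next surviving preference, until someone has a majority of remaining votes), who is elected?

D

Round 1: E 3, D 8, A 6, C 9, B 5. Eliminate E.
Round 2: D 8, A 6, C 9, B 8. Eliminate A.
Round 3: D 14, C 9, B 8. Eliminate B.
Round 4: D 19, C 12. D has a majority.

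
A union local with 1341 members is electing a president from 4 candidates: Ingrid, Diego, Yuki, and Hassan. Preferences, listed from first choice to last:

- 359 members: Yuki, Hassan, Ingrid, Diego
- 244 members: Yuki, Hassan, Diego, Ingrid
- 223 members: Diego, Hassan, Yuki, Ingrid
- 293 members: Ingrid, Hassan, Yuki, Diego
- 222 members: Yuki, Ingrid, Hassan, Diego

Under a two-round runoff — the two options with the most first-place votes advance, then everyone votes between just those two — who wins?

Yuki

Round 1 first-place votes: Ingrid 293, Diego 223, Yuki 825, Hassan 0.
Yuki and Ingrid advance.
Runoff: Yuki is preferred to Ingrid by 1048 voters; Ingrid by 293.
Yuki wins the runoff.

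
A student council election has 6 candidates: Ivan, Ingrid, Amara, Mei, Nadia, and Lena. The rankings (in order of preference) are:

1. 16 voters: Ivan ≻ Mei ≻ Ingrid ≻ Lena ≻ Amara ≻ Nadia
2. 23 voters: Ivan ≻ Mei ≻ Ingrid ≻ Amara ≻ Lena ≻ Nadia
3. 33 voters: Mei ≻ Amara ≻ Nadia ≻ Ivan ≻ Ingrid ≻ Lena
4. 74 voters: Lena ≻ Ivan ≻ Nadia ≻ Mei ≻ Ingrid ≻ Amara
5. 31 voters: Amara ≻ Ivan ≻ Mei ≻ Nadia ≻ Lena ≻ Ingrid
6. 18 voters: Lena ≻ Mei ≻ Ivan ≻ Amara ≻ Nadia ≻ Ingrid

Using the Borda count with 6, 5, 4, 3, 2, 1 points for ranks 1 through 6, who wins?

Ivan

Ivan: 16·6 + 23·6 + 33·3 + 74·5 + 31·5 + 18·4 = 930
Ingrid: 16·4 + 23·4 + 33·2 + 74·2 + 31·1 + 18·1 = 419
Amara: 16·2 + 23·3 + 33·5 + 74·1 + 31·6 + 18·3 = 580
Mei: 16·5 + 23·5 + 33·6 + 74·3 + 31·4 + 18·5 = 829
Nadia: 16·1 + 23·1 + 33·4 + 74·4 + 31·3 + 18·2 = 596
Lena: 16·3 + 23·2 + 33·1 + 74·6 + 31·2 + 18·6 = 741
Ivan has the highest Borda score (930).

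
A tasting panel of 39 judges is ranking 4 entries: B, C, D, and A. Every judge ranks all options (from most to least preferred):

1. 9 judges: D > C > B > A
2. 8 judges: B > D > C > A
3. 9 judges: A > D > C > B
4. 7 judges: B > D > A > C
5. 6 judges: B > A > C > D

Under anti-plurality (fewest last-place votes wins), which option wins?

Last-place votes: B 9, C 7, D 6, A 17.
D is ranked last by the fewest voters, so D wins.

D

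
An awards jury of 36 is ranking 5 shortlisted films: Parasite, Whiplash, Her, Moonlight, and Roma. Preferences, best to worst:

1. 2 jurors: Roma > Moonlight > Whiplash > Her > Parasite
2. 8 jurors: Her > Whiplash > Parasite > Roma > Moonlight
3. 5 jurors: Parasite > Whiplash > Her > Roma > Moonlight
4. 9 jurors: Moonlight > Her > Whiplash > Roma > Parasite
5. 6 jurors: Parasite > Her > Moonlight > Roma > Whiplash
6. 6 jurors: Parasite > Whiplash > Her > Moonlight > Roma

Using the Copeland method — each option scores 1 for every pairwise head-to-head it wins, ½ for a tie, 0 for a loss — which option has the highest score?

Her

Parasite: beats Moonlight and Roma; loses to Whiplash and Her → score 2.
Whiplash: beats Parasite, Moonlight, and Roma; loses to Her → score 3.
Her: beats Parasite, Whiplash, Moonlight, and Roma → score 4.
Moonlight: beats Roma; loses to Parasite, Whiplash, and Her → score 1.
Roma: loses to Parasite, Whiplash, Her, and Moonlight → score 0.
Her has the best pairwise record.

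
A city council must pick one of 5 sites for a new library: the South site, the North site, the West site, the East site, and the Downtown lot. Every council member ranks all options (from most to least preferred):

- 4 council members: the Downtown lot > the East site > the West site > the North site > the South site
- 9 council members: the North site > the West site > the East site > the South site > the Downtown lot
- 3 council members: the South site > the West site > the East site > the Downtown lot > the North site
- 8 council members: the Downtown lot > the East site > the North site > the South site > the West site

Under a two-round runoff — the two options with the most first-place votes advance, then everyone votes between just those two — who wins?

Round 1 first-place votes: the South site 3, the North site 9, the West site 0, the East site 0, the Downtown lot 12.
the Downtown lot and the North site advance.
Runoff: the Downtown lot is preferred to the North site by 15 voters; the North site by 9.
the Downtown lot wins the runoff.

the Downtown lot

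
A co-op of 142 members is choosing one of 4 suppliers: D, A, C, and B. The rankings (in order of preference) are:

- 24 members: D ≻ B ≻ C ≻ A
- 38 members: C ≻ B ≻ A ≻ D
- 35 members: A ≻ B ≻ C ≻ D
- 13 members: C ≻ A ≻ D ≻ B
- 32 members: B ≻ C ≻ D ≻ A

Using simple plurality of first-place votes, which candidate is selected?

First-place votes: D 24, A 35, C 51, B 32.
C has the most first-place votes.

C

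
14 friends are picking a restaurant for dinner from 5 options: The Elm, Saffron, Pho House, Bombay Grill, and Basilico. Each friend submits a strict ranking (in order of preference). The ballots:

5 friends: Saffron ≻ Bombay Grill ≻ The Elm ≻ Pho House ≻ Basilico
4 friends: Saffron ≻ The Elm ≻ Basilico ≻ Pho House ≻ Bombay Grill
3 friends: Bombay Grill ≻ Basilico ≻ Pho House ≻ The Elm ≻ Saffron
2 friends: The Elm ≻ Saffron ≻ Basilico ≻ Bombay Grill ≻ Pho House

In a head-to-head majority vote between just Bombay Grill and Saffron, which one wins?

Voters preferring Bombay Grill to Saffron: 3; preferring Saffron to Bombay Grill: 11.
Saffron wins the head-to-head.

Saffron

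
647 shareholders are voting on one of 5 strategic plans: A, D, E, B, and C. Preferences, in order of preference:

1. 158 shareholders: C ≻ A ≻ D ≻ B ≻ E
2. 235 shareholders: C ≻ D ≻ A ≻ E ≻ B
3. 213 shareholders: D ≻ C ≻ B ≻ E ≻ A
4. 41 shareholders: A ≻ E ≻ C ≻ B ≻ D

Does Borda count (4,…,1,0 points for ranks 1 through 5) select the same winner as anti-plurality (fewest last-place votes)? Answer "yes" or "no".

Borda — scores: A 1108, D 1873, E 571, B 625, C 2293. Winner: C.
Anti-plurality — last-place votes: A 213, D 41, E 158, B 235, C 0. Winner: C.
The two methods agree.

yes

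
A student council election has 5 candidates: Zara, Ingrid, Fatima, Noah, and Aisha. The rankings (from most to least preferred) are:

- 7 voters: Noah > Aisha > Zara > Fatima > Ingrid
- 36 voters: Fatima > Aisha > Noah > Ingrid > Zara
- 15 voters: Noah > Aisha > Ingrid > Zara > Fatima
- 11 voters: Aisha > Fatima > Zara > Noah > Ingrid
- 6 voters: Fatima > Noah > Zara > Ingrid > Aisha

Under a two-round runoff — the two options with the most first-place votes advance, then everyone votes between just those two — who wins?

Round 1 first-place votes: Zara 0, Ingrid 0, Fatima 42, Noah 22, Aisha 11.
Fatima and Noah advance.
Runoff: Fatima is preferred to Noah by 53 voters; Noah by 22.
Fatima wins the runoff.

Fatima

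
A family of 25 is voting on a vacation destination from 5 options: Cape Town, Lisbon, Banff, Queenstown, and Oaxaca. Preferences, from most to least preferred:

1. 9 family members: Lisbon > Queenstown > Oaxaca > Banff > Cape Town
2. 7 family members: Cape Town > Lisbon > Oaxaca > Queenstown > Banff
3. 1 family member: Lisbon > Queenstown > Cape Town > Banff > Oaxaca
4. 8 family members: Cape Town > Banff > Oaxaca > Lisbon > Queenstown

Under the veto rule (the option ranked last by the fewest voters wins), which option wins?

Last-place votes: Cape Town 9, Lisbon 0, Banff 7, Queenstown 8, Oaxaca 1.
Lisbon is ranked last by the fewest voters, so Lisbon wins.

Lisbon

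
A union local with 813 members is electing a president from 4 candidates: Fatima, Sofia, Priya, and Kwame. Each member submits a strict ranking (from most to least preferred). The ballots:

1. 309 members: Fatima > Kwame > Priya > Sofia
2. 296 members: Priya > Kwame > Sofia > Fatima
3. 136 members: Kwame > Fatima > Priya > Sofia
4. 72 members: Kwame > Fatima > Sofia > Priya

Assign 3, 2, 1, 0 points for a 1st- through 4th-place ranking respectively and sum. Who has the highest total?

Fatima: 309·3 + 296·0 + 136·2 + 72·2 = 1343
Sofia: 309·0 + 296·1 + 136·0 + 72·1 = 368
Priya: 309·1 + 296·3 + 136·1 + 72·0 = 1333
Kwame: 309·2 + 296·2 + 136·3 + 72·3 = 1834
Kwame has the highest Borda score (1834).

Kwame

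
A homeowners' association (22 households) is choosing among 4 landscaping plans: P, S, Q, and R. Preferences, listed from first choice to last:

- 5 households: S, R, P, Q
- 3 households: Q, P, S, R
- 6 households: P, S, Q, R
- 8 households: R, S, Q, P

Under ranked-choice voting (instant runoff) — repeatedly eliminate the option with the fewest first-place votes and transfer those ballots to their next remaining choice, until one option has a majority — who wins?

Round 1: P 6, S 5, Q 3, R 8. Eliminate Q.
Round 2: P 9, S 5, R 8. Eliminate S.
Round 3: P 9, R 13. R has a majority.

R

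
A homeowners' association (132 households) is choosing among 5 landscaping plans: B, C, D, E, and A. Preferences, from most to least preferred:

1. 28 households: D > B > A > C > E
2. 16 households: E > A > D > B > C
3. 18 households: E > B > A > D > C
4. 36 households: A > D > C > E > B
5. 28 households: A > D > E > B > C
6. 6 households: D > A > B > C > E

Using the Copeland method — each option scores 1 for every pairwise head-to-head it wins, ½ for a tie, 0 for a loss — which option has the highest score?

B: beats C; loses to D, E, and A → score 1.
C: beats E; loses to B, D, and A → score 1.
D: beats B, C, and E; loses to A → score 3.
E: beats B; loses to C, D, and A → score 1.
A: beats B, C, D, and E → score 4.
A has the best pairwise record.

A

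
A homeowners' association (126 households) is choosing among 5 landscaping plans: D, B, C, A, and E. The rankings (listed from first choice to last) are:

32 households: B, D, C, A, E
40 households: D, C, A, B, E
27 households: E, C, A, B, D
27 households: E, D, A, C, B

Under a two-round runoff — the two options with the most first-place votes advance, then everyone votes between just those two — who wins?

D

Round 1 first-place votes: D 40, B 32, C 0, A 0, E 54.
E and D advance.
Runoff: E is preferred to D by 54 voters; D by 72.
D wins the runoff.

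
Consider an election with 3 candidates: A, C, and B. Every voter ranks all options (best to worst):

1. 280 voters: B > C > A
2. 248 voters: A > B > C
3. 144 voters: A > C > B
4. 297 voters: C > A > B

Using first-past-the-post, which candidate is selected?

A

First-place votes: A 392, C 297, B 280.
A has the most first-place votes.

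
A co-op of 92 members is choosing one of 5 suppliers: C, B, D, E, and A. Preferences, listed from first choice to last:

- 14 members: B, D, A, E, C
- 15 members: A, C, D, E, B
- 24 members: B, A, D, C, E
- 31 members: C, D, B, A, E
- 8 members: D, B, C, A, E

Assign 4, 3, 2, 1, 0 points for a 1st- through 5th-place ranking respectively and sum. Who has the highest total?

D

C: 14·0 + 15·3 + 24·1 + 31·4 + 8·2 = 209
B: 14·4 + 15·0 + 24·4 + 31·2 + 8·3 = 238
D: 14·3 + 15·2 + 24·2 + 31·3 + 8·4 = 245
E: 14·1 + 15·1 + 24·0 + 31·0 + 8·0 = 29
A: 14·2 + 15·4 + 24·3 + 31·1 + 8·1 = 199
D has the highest Borda score (245).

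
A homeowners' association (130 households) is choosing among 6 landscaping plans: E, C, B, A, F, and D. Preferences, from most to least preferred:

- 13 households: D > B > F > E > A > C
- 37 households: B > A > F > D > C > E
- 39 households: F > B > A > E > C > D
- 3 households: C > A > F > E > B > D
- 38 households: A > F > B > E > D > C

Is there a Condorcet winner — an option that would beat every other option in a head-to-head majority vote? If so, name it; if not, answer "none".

Checking pairwise contests:
B beats E 127–3.
E beats C 90–40.
F beats B 80–50.
B beats A 89–41.
A beats F 78–52.
E beats D 80–50.
Every option loses at least one head-to-head, so there is no Condorcet winner.

none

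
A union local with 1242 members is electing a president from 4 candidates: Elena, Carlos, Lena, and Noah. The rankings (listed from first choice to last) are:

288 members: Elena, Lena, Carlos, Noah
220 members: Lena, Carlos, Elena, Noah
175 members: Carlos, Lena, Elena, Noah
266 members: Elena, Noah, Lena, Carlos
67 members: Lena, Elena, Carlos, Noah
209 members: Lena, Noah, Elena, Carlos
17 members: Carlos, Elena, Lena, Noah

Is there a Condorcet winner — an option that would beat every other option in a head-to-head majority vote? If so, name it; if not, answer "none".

Lena vs Elena: 671–571 for Lena.
Lena vs Carlos: 1050–192 for Lena.
Lena vs Noah: 976–266 for Lena.
Lena beats every other option head-to-head.

Lena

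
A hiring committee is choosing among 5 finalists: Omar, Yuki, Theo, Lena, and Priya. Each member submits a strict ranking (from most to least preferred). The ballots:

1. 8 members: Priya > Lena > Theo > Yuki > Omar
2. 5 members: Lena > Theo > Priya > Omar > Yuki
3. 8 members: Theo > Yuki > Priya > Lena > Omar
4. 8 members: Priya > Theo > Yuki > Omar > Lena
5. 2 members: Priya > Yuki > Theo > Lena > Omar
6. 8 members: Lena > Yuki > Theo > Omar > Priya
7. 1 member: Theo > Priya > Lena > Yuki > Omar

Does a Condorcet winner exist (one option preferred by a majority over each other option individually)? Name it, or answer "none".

none

Checking pairwise contests:
Yuki beats Omar 35–5.
Theo beats Yuki 30–10.
Lena beats Theo 21–19.
Priya beats Lena 27–13.
Theo beats Priya 22–18.
Every option loses at least one head-to-head, so there is no Condorcet winner.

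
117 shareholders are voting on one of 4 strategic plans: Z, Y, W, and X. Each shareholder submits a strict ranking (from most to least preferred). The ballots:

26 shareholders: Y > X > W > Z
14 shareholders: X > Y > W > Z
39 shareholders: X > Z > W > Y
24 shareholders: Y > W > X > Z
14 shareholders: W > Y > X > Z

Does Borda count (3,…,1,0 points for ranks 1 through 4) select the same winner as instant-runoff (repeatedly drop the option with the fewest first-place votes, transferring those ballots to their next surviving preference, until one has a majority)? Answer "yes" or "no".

Borda — scores: Z 78, Y 206, W 169, X 249. Winner: X.
Instant-runoff — R1 Z 0, Y 50, W 14, X 53 (Z out); R2 Y 50, W 14, X 53 (W out); R3 Y 64, X 53 (Y winner). Winner: Y.
The two methods disagree.

no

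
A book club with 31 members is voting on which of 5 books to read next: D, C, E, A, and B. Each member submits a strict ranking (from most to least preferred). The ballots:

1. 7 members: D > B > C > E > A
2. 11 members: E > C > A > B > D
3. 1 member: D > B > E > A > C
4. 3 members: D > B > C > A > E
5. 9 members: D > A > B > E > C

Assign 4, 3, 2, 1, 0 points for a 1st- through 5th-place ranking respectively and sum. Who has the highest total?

D: 7·4 + 11·0 + 1·4 + 3·4 + 9·4 = 80
C: 7·2 + 11·3 + 1·0 + 3·2 + 9·0 = 53
E: 7·1 + 11·4 + 1·2 + 3·0 + 9·1 = 62
A: 7·0 + 11·2 + 1·1 + 3·1 + 9·3 = 53
B: 7·3 + 11·1 + 1·3 + 3·3 + 9·2 = 62
D has the highest Borda score (80).

D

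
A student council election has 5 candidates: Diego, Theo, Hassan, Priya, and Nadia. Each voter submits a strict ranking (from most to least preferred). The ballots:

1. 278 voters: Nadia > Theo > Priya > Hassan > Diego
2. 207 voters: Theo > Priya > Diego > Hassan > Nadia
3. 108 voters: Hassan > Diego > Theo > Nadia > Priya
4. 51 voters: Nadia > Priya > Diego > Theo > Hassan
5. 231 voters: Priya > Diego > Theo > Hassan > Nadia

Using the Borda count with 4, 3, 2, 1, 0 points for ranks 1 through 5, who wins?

Diego: 278·0 + 207·2 + 108·3 + 51·2 + 231·3 = 1533
Theo: 278·3 + 207·4 + 108·2 + 51·1 + 231·2 = 2391
Hassan: 278·1 + 207·1 + 108·4 + 51·0 + 231·1 = 1148
Priya: 278·2 + 207·3 + 108·0 + 51·3 + 231·4 = 2254
Nadia: 278·4 + 207·0 + 108·1 + 51·4 + 231·0 = 1424
Theo has the highest Borda score (2391).

Theo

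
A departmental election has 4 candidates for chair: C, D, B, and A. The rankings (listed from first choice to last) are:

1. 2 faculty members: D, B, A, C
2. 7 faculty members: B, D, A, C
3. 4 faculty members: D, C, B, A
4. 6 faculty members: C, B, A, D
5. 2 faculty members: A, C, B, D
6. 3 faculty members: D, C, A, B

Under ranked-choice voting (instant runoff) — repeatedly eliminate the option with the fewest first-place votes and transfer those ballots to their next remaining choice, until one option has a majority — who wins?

Round 1: C 6, D 9, B 7, A 2. Eliminate A.
Round 2: C 8, D 9, B 7. Eliminate B.
Round 3: C 8, D 16. D has a majority.

D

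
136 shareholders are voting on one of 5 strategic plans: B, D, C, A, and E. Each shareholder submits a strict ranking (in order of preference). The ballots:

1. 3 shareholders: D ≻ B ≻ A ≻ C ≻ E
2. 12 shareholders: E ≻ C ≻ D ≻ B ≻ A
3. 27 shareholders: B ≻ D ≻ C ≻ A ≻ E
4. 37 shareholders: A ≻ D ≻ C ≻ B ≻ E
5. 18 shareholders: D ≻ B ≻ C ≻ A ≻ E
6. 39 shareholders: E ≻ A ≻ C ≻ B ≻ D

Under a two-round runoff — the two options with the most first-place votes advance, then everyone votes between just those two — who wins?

Round 1 first-place votes: B 27, D 21, C 0, A 37, E 51.
E and A advance.
Runoff: E is preferred to A by 51 voters; A by 85.
A wins the runoff.

A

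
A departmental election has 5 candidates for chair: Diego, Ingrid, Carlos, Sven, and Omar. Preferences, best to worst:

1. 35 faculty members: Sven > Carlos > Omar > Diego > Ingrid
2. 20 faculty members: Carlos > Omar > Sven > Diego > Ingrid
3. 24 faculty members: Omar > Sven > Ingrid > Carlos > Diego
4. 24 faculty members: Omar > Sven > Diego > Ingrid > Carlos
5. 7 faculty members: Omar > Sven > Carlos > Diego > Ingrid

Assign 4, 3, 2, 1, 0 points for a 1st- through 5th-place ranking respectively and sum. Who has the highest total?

Diego: 35·1 + 20·1 + 24·0 + 24·2 + 7·1 = 110
Ingrid: 35·0 + 20·0 + 24·2 + 24·1 + 7·0 = 72
Carlos: 35·3 + 20·4 + 24·1 + 24·0 + 7·2 = 223
Sven: 35·4 + 20·2 + 24·3 + 24·3 + 7·3 = 345
Omar: 35·2 + 20·3 + 24·4 + 24·4 + 7·4 = 350
Omar has the highest Borda score (350).

Omar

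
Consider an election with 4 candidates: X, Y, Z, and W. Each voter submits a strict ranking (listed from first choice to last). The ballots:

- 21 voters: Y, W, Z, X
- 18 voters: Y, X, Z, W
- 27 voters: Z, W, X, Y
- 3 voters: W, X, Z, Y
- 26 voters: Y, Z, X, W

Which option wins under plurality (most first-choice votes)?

Y

First-place votes: X 0, Y 65, Z 27, W 3.
Y has the most first-place votes.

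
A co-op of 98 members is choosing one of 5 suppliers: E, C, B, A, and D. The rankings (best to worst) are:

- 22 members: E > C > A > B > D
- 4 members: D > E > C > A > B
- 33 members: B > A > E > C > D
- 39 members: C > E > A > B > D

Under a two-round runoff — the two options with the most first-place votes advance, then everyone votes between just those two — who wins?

C

Round 1 first-place votes: E 22, C 39, B 33, A 0, D 4.
C and B advance.
Runoff: C is preferred to B by 65 voters; B by 33.
C wins the runoff.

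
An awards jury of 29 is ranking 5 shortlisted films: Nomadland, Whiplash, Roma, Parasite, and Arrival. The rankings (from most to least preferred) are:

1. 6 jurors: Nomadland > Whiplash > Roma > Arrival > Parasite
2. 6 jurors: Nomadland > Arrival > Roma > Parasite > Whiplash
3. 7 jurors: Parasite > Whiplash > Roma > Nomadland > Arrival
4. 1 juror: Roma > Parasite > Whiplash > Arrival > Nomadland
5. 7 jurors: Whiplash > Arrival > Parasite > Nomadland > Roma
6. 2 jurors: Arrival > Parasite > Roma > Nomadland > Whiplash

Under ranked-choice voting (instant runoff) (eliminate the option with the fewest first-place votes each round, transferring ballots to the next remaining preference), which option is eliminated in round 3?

Whiplash

Round 1: Nomadland 12, Whiplash 7, Roma 1, Parasite 7, Arrival 2. Eliminate Roma.
Round 2: Nomadland 12, Whiplash 7, Parasite 8, Arrival 2. Eliminate Arrival.
Round 3: Nomadland 12, Whiplash 7, Parasite 10. Eliminate Whiplash.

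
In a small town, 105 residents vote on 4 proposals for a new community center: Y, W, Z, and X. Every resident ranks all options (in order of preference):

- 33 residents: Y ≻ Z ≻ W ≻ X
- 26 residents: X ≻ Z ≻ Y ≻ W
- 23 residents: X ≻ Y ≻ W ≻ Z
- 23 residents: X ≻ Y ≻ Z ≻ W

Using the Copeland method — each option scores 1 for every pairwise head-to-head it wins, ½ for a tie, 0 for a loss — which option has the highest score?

Y: beats W and Z; loses to X → score 2.
W: loses to Y, Z, and X → score 0.
Z: beats W; loses to Y and X → score 1.
X: beats Y, W, and Z → score 3.
X has the best pairwise record.

X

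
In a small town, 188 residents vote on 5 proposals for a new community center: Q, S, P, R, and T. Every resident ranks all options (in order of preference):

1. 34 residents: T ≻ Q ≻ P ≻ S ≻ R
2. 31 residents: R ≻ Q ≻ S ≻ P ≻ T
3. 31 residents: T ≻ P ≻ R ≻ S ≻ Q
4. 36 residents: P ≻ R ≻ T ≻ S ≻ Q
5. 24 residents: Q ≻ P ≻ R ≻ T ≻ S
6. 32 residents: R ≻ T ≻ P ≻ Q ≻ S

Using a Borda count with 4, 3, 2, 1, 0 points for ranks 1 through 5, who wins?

P

Q: 34·3 + 31·3 + 31·0 + 36·0 + 24·4 + 32·1 = 323
S: 34·1 + 31·2 + 31·1 + 36·1 + 24·0 + 32·0 = 163
P: 34·2 + 31·1 + 31·3 + 36·4 + 24·3 + 32·2 = 472
R: 34·0 + 31·4 + 31·2 + 36·3 + 24·2 + 32·4 = 470
T: 34·4 + 31·0 + 31·4 + 36·2 + 24·1 + 32·3 = 452
P has the highest Borda score (472).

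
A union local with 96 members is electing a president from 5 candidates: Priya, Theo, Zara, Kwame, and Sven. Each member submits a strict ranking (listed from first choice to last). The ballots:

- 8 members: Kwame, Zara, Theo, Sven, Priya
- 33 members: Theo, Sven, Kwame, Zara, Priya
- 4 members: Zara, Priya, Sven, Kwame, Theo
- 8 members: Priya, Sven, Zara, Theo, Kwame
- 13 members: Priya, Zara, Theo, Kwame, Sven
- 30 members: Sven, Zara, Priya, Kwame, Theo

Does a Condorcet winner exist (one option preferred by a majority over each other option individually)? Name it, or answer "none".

Checking pairwise contests:
Zara beats Priya 75–21.
Priya beats Theo 55–41.
Sven beats Zara 71–25.
Priya beats Kwame 55–41.
Theo beats Sven 54–42.
Every option loses at least one head-to-head, so there is no Condorcet winner.

none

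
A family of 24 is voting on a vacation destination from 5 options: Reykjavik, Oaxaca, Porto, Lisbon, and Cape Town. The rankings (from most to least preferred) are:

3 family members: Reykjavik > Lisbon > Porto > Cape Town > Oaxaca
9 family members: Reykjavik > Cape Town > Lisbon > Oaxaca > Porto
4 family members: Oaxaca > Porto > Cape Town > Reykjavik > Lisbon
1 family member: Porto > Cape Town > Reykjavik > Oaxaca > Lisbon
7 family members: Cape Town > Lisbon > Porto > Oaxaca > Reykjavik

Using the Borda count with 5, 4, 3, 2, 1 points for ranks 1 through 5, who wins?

Cape Town

Reykjavik: 3·5 + 9·5 + 4·2 + 1·3 + 7·1 = 78
Oaxaca: 3·1 + 9·2 + 4·5 + 1·2 + 7·2 = 57
Porto: 3·3 + 9·1 + 4·4 + 1·5 + 7·3 = 60
Lisbon: 3·4 + 9·3 + 4·1 + 1·1 + 7·4 = 72
Cape Town: 3·2 + 9·4 + 4·3 + 1·4 + 7·5 = 93
Cape Town has the highest Borda score (93).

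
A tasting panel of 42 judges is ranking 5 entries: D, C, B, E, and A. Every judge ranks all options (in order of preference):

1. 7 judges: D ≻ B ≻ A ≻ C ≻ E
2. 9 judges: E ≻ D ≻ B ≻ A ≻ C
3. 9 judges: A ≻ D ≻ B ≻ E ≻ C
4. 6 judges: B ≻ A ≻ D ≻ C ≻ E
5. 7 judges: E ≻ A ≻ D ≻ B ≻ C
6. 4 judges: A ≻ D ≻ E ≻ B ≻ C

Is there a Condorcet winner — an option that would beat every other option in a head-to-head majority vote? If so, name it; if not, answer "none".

none

Checking pairwise contests:
A beats D 26–16.
D beats C 42–0.
D beats B 36–6.
D beats E 26–16.
B beats A 22–20.
Every option loses at least one head-to-head, so there is no Condorcet winner.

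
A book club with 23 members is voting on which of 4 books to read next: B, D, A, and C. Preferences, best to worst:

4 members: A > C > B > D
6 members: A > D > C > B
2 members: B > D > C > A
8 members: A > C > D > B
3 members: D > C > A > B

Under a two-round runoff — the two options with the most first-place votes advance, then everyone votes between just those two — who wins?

Round 1 first-place votes: B 2, D 3, A 18, C 0.
A and D advance.
Runoff: A is preferred to D by 18 voters; D by 5.
A wins the runoff.

A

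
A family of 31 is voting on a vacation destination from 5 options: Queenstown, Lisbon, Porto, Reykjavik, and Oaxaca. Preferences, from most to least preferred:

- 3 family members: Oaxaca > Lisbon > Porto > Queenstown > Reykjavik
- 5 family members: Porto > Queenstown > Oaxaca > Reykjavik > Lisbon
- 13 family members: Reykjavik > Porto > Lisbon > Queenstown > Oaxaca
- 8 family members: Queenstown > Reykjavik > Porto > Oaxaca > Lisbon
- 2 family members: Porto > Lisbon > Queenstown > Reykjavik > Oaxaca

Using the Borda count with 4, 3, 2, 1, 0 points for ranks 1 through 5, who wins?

Queenstown: 3·1 + 5·3 + 13·1 + 8·4 + 2·2 = 67
Lisbon: 3·3 + 5·0 + 13·2 + 8·0 + 2·3 = 41
Porto: 3·2 + 5·4 + 13·3 + 8·2 + 2·4 = 89
Reykjavik: 3·0 + 5·1 + 13·4 + 8·3 + 2·1 = 83
Oaxaca: 3·4 + 5·2 + 13·0 + 8·1 + 2·0 = 30
Porto has the highest Borda score (89).

Porto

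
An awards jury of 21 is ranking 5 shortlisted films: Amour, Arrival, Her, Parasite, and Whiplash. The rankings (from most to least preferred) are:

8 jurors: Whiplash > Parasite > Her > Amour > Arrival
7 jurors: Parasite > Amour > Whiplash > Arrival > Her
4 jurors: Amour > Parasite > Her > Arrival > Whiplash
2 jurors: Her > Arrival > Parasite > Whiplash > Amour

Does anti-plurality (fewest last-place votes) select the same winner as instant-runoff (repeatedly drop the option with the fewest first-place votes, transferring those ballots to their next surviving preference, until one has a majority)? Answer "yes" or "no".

Anti-plurality — last-place votes: Amour 2, Arrival 8, Her 7, Parasite 0, Whiplash 4. Winner: Parasite.
Instant-runoff — R1 Amour 4, Arrival 0, Her 2, Parasite 7, Whiplash 8 (Arrival out); R2 Amour 4, Her 2, Parasite 7, Whiplash 8 (Her out); R3 Amour 4, Parasite 9, Whiplash 8 (Amour out); R4 Parasite 13, Whiplash 8 (Parasite winner). Winner: Parasite.
The two methods agree.

yes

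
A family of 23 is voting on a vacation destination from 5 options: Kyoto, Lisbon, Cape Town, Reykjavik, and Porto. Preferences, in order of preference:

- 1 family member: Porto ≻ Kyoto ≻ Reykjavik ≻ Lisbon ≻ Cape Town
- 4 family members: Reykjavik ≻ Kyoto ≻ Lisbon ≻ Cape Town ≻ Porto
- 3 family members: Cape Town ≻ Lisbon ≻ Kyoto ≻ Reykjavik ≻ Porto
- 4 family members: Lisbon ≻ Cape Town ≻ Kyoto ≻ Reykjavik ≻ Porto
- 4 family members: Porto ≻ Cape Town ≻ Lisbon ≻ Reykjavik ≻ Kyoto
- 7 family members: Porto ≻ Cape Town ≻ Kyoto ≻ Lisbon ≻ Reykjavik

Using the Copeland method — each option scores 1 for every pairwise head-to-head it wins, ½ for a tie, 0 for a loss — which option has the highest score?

Kyoto: beats Lisbon and Reykjavik; loses to Cape Town and Porto → score 2.
Lisbon: beats Reykjavik; loses to Kyoto, Cape Town, and Porto → score 1.
Cape Town: beats Kyoto, Lisbon, and Reykjavik; loses to Porto → score 3.
Reykjavik: loses to Kyoto, Lisbon, Cape Town, and Porto → score 0.
Porto: beats Kyoto, Lisbon, Cape Town, and Reykjavik → score 4.
Porto has the best pairwise record.

Porto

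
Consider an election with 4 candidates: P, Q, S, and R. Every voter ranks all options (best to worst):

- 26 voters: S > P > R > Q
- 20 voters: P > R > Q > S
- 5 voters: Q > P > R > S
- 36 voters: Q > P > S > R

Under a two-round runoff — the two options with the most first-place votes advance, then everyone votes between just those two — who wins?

Q

Round 1 first-place votes: P 20, Q 41, S 26, R 0.
Q and S advance.
Runoff: Q is preferred to S by 61 voters; S by 26.
Q wins the runoff.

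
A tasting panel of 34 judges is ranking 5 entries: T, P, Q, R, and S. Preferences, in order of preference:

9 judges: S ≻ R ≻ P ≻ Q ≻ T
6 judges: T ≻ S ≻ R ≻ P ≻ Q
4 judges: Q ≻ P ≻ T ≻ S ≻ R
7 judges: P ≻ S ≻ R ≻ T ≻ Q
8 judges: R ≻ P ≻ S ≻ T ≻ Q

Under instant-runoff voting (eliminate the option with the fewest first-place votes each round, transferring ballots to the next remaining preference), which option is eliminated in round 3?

Round 1: T 6, P 7, Q 4, R 8, S 9. Eliminate Q.
Round 2: T 6, P 11, R 8, S 9. Eliminate T.
Round 3: P 11, R 8, S 15. Eliminate R.

R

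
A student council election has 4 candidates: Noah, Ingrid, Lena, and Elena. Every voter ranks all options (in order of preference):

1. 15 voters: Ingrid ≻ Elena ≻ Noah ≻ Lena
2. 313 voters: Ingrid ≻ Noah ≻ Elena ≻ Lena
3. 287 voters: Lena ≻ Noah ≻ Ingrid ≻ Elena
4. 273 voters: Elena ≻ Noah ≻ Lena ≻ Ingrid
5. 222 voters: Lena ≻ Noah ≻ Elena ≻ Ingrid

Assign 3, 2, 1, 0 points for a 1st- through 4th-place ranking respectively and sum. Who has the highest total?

Noah: 15·1 + 313·2 + 287·2 + 273·2 + 222·2 = 2205
Ingrid: 15·3 + 313·3 + 287·1 + 273·0 + 222·0 = 1271
Lena: 15·0 + 313·0 + 287·3 + 273·1 + 222·3 = 1800
Elena: 15·2 + 313·1 + 287·0 + 273·3 + 222·1 = 1384
Noah has the highest Borda score (2205).

Noah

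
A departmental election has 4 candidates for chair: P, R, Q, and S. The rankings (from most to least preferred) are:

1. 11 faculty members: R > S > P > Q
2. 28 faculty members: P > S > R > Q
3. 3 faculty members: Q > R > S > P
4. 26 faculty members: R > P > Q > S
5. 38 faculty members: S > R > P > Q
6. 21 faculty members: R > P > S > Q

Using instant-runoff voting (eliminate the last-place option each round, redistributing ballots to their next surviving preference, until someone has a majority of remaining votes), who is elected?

Round 1: P 28, R 58, Q 3, S 38. Eliminate Q.
Round 2: P 28, R 61, S 38. Eliminate P.
Round 3: R 61, S 66. S has a majority.

S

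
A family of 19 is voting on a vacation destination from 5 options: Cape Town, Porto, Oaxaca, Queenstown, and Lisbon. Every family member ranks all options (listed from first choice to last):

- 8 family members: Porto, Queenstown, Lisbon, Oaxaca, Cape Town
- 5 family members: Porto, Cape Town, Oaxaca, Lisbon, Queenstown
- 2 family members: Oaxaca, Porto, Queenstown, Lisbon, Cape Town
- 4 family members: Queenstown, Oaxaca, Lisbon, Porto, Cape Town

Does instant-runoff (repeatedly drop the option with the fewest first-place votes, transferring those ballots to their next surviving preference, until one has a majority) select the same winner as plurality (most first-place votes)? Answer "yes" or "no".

yes

Instant-runoff — R1 Cape Town 0, Porto 13, Oaxaca 2, Queenstown 4, Lisbon 0 (Porto winner). Winner: Porto.
Plurality — first-place votes: Cape Town 0, Porto 13, Oaxaca 2, Queenstown 4, Lisbon 0. Winner: Porto.
The two methods agree.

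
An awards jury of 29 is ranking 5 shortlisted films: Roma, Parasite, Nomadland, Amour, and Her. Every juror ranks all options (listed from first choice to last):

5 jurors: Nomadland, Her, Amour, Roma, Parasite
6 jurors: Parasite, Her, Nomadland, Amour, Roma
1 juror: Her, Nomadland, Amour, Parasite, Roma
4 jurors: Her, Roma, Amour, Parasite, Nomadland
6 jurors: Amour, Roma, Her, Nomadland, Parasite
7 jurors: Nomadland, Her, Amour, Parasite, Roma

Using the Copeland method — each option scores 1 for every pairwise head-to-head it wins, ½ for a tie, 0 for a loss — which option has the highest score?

Roma: beats Parasite; loses to Nomadland, Amour, and Her → score 1.
Parasite: loses to Roma, Nomadland, Amour, and Her → score 0.
Nomadland: beats Roma, Parasite, and Amour; loses to Her → score 3.
Amour: beats Roma and Parasite; loses to Nomadland and Her → score 2.
Her: beats Roma, Parasite, Nomadland, and Amour → score 4.
Her has the best pairwise record.

Her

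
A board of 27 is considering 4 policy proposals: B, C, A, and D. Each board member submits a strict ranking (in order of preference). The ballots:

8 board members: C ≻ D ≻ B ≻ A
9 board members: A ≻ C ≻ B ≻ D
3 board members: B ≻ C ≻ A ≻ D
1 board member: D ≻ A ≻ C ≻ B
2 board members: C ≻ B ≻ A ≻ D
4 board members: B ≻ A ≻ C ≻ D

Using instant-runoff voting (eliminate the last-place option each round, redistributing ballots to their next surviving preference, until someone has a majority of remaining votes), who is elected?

A

Round 1: B 7, C 10, A 9, D 1. Eliminate D.
Round 2: B 7, C 10, A 10. Eliminate B.
Round 3: C 13, A 14. A has a majority.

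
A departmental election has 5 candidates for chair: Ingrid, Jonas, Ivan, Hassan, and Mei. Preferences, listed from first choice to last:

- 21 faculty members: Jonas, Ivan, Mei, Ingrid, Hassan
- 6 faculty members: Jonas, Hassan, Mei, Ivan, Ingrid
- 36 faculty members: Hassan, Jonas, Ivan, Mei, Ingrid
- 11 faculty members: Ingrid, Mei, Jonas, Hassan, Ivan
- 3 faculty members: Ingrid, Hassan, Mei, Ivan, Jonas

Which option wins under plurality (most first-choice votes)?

First-place votes: Ingrid 14, Jonas 27, Ivan 0, Hassan 36, Mei 0.
Hassan has the most first-place votes.

Hassan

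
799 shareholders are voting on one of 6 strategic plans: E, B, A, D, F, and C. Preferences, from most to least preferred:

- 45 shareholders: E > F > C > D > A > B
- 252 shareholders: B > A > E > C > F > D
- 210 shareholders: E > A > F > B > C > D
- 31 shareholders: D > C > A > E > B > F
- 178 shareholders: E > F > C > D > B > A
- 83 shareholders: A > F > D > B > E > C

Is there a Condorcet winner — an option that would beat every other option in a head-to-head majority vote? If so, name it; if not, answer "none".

E vs B: 464–335 for E.
E vs A: 433–366 for E.
E vs D: 685–114 for E.
E vs F: 716–83 for E.
E vs C: 768–31 for E.
E beats every other option head-to-head.

E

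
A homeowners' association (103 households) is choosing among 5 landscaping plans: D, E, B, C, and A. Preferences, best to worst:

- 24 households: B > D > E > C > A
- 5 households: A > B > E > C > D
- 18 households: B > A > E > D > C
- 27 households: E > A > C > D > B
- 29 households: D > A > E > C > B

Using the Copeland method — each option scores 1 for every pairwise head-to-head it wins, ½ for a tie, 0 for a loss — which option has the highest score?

D

D: beats E, B, C, and A → score 4.
E: beats B and C; loses to D and A → score 2.
B: loses to D, E, C, and A → score 0.
C: beats B; loses to D, E, and A → score 1.
A: beats E, B, and C; loses to D → score 3.
D has the best pairwise record.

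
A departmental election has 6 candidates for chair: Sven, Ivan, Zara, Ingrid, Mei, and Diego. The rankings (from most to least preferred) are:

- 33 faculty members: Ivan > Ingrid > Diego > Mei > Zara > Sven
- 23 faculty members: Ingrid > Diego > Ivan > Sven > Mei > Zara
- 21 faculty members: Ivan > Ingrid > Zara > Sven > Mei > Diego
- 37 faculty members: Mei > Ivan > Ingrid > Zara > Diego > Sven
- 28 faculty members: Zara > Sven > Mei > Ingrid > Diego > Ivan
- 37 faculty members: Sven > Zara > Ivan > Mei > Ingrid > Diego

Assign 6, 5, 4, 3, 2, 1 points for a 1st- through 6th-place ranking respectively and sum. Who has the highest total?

Ivan

Sven: 33·1 + 23·3 + 21·3 + 37·1 + 28·5 + 37·6 = 564
Ivan: 33·6 + 23·4 + 21·6 + 37·5 + 28·1 + 37·4 = 777
Zara: 33·2 + 23·1 + 21·4 + 37·3 + 28·6 + 37·5 = 637
Ingrid: 33·5 + 23·6 + 21·5 + 37·4 + 28·3 + 37·2 = 714
Mei: 33·3 + 23·2 + 21·2 + 37·6 + 28·4 + 37·3 = 632
Diego: 33·4 + 23·5 + 21·1 + 37·2 + 28·2 + 37·1 = 435
Ivan has the highest Borda score (777).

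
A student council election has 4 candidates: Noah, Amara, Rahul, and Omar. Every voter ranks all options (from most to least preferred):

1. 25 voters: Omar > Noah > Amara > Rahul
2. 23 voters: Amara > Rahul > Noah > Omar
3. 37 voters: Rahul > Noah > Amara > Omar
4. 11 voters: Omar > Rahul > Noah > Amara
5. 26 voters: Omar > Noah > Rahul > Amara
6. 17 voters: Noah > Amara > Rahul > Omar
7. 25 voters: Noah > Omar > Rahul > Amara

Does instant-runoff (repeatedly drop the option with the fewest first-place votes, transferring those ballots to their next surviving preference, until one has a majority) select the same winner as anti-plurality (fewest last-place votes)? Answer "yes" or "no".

Instant-runoff — R1 Noah 42, Amara 23, Rahul 37, Omar 62 (Amara out); R2 Noah 42, Rahul 60, Omar 62 (Noah out); R3 Rahul 77, Omar 87 (Omar winner). Winner: Omar.
Anti-plurality — last-place votes: Noah 0, Amara 62, Rahul 25, Omar 77. Winner: Noah.
The two methods disagree.

no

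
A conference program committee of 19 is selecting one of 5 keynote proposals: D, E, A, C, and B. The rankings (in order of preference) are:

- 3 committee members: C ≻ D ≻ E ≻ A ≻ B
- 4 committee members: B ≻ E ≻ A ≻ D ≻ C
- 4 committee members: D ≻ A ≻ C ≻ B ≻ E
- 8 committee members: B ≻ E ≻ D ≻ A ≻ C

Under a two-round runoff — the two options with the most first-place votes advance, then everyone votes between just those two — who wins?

Round 1 first-place votes: D 4, E 0, A 0, C 3, B 12.
B and D advance.
Runoff: B is preferred to D by 12 voters; D by 7.
B wins the runoff.

B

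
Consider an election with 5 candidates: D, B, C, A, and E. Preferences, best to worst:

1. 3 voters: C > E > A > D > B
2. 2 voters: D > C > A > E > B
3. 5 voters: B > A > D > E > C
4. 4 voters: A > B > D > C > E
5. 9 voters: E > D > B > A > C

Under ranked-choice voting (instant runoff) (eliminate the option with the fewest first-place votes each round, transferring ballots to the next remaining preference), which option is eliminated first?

Round 1: D 2, B 5, C 3, A 4, E 9. Eliminate D.

D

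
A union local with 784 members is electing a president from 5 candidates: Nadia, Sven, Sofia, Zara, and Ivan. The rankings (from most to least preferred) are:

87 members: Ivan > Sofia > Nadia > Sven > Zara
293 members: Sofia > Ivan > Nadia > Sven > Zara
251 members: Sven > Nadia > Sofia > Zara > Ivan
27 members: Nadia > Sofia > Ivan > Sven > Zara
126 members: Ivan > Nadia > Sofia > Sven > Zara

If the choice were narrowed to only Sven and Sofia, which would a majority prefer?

Sofia

Voters preferring Sven to Sofia: 251; preferring Sofia to Sven: 533.
Sofia wins the head-to-head.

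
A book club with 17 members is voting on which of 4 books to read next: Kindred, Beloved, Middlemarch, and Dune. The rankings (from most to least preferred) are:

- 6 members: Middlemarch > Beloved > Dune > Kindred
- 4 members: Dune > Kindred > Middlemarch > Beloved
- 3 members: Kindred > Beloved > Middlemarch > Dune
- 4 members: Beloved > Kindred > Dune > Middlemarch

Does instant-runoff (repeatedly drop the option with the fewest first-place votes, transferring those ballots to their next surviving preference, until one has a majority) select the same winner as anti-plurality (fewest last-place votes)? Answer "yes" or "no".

no

Instant-runoff — R1 Kindred 3, Beloved 4, Middlemarch 6, Dune 4 (Kindred out); R2 Beloved 7, Middlemarch 6, Dune 4 (Dune out); R3 Beloved 7, Middlemarch 10 (Middlemarch winner). Winner: Middlemarch.
Anti-plurality — last-place votes: Kindred 6, Beloved 4, Middlemarch 4, Dune 3. Winner: Dune.
The two methods disagree.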